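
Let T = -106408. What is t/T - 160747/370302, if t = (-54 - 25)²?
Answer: -9707910779/19701547608 ≈ -0.49275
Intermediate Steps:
t = 6241 (t = (-79)² = 6241)
t/T - 160747/370302 = 6241/(-106408) - 160747/370302 = 6241*(-1/106408) - 160747*1/370302 = -6241/106408 - 160747/370302 = -9707910779/19701547608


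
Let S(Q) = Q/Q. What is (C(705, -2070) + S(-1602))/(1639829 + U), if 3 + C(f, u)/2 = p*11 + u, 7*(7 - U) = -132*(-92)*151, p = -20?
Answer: -32095/9645108 ≈ -0.0033276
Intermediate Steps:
U = -1833695/7 (U = 7 - (-132*(-92))*151/7 = 7 - 12144*151/7 = 7 - 1/7*1833744 = 7 - 1833744/7 = -1833695/7 ≈ -2.6196e+5)
S(Q) = 1
C(f, u) = -446 + 2*u (C(f, u) = -6 + 2*(-20*11 + u) = -6 + 2*(-220 + u) = -6 + (-440 + 2*u) = -446 + 2*u)
(C(705, -2070) + S(-1602))/(1639829 + U) = ((-446 + 2*(-2070)) + 1)/(1639829 - 1833695/7) = ((-446 - 4140) + 1)/(9645108/7) = (-4586 + 1)*(7/9645108) = -4585*7/9645108 = -32095/9645108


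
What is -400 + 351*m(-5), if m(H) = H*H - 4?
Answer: 6971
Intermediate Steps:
m(H) = -4 + H² (m(H) = H² - 4 = -4 + H²)
-400 + 351*m(-5) = -400 + 351*(-4 + (-5)²) = -400 + 351*(-4 + 25) = -400 + 351*21 = -400 + 7371 = 6971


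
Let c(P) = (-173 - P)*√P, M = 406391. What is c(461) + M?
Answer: 406391 - 634*√461 ≈ 3.9278e+5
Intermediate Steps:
c(P) = √P*(-173 - P)
c(461) + M = √461*(-173 - 1*461) + 406391 = √461*(-173 - 461) + 406391 = √461*(-634) + 406391 = -634*√461 + 406391 = 406391 - 634*√461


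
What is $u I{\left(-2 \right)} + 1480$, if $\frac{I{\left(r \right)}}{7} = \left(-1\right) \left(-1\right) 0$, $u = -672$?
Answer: $1480$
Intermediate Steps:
$I{\left(r \right)} = 0$ ($I{\left(r \right)} = 7 \left(-1\right) \left(-1\right) 0 = 7 \cdot 1 \cdot 0 = 7 \cdot 0 = 0$)
$u I{\left(-2 \right)} + 1480 = \left(-672\right) 0 + 1480 = 0 + 1480 = 1480$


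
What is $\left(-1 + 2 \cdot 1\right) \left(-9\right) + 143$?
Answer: $134$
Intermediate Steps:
$\left(-1 + 2 \cdot 1\right) \left(-9\right) + 143 = \left(-1 + 2\right) \left(-9\right) + 143 = 1 \left(-9\right) + 143 = -9 + 143 = 134$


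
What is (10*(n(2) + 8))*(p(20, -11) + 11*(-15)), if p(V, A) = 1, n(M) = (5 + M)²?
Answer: -93480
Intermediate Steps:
(10*(n(2) + 8))*(p(20, -11) + 11*(-15)) = (10*((5 + 2)² + 8))*(1 + 11*(-15)) = (10*(7² + 8))*(1 - 165) = (10*(49 + 8))*(-164) = (10*57)*(-164) = 570*(-164) = -93480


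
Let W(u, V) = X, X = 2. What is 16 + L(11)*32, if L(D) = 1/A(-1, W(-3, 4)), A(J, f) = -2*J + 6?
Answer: 20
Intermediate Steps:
W(u, V) = 2
A(J, f) = 6 - 2*J
L(D) = ⅛ (L(D) = 1/(6 - 2*(-1)) = 1/(6 + 2) = 1/8 = 1*(⅛) = ⅛)
16 + L(11)*32 = 16 + (⅛)*32 = 16 + 4 = 20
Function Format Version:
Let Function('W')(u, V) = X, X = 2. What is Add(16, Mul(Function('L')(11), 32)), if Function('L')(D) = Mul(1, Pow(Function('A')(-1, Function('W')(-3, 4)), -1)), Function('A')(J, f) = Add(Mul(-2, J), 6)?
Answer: 20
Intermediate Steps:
Function('W')(u, V) = 2
Function('A')(J, f) = Add(6, Mul(-2, J))
Function('L')(D) = Rational(1, 8) (Function('L')(D) = Mul(1, Pow(Add(6, Mul(-2, -1)), -1)) = Mul(1, Pow(Add(6, 2), -1)) = Mul(1, Pow(8, -1)) = Mul(1, Rational(1, 8)) = Rational(1, 8))
Add(16, Mul(Function('L')(11), 32)) = Add(16, Mul(Rational(1, 8), 32)) = Add(16, 4) = 20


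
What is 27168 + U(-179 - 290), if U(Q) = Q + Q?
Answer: 26230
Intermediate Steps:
U(Q) = 2*Q
27168 + U(-179 - 290) = 27168 + 2*(-179 - 290) = 27168 + 2*(-469) = 27168 - 938 = 26230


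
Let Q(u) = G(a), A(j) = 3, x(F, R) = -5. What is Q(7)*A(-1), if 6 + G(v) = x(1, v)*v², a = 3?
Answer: -153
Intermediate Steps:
G(v) = -6 - 5*v²
Q(u) = -51 (Q(u) = -6 - 5*3² = -6 - 5*9 = -6 - 45 = -51)
Q(7)*A(-1) = -51*3 = -153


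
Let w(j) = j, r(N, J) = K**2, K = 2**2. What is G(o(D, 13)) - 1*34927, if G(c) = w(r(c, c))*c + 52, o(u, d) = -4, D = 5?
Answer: -34939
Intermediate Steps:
K = 4
r(N, J) = 16 (r(N, J) = 4**2 = 16)
G(c) = 52 + 16*c (G(c) = 16*c + 52 = 52 + 16*c)
G(o(D, 13)) - 1*34927 = (52 + 16*(-4)) - 1*34927 = (52 - 64) - 34927 = -12 - 34927 = -34939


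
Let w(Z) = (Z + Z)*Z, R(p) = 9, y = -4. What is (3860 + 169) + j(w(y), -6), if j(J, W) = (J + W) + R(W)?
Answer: 4064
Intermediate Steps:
w(Z) = 2*Z² (w(Z) = (2*Z)*Z = 2*Z²)
j(J, W) = 9 + J + W (j(J, W) = (J + W) + 9 = 9 + J + W)
(3860 + 169) + j(w(y), -6) = (3860 + 169) + (9 + 2*(-4)² - 6) = 4029 + (9 + 2*16 - 6) = 4029 + (9 + 32 - 6) = 4029 + 35 = 4064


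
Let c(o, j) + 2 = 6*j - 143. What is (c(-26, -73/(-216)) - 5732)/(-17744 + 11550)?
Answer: 211499/222984 ≈ 0.94849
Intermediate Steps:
c(o, j) = -145 + 6*j (c(o, j) = -2 + (6*j - 143) = -2 + (-143 + 6*j) = -145 + 6*j)
(c(-26, -73/(-216)) - 5732)/(-17744 + 11550) = ((-145 + 6*(-73/(-216))) - 5732)/(-17744 + 11550) = ((-145 + 6*(-73*(-1/216))) - 5732)/(-6194) = ((-145 + 6*(73/216)) - 5732)*(-1/6194) = ((-145 + 73/36) - 5732)*(-1/6194) = (-5147/36 - 5732)*(-1/6194) = -211499/36*(-1/6194) = 211499/222984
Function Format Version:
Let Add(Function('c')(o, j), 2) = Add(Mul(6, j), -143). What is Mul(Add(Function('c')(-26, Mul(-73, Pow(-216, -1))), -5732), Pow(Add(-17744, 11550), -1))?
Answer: Rational(211499, 222984) ≈ 0.94849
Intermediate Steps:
Function('c')(o, j) = Add(-145, Mul(6, j)) (Function('c')(o, j) = Add(-2, Add(Mul(6, j), -143)) = Add(-2, Add(-143, Mul(6, j))) = Add(-145, Mul(6, j)))
Mul(Add(Function('c')(-26, Mul(-73, Pow(-216, -1))), -5732), Pow(Add(-17744, 11550), -1)) = Mul(Add(Add(-145, Mul(6, Mul(-73, Pow(-216, -1)))), -5732), Pow(Add(-17744, 11550), -1)) = Mul(Add(Add(-145, Mul(6, Mul(-73, Rational(-1, 216)))), -5732), Pow(-6194, -1)) = Mul(Add(Add(-145, Mul(6, Rational(73, 216))), -5732), Rational(-1, 6194)) = Mul(Add(Add(-145, Rational(73, 36)), -5732), Rational(-1, 6194)) = Mul(Add(Rational(-5147, 36), -5732), Rational(-1, 6194)) = Mul(Rational(-211499, 36), Rational(-1, 6194)) = Rational(211499, 222984)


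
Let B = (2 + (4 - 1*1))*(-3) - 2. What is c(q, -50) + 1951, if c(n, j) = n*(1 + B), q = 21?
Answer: 1615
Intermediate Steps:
B = -17 (B = (2 + (4 - 1))*(-3) - 2 = (2 + 3)*(-3) - 2 = 5*(-3) - 2 = -15 - 2 = -17)
c(n, j) = -16*n (c(n, j) = n*(1 - 17) = n*(-16) = -16*n)
c(q, -50) + 1951 = -16*21 + 1951 = -336 + 1951 = 1615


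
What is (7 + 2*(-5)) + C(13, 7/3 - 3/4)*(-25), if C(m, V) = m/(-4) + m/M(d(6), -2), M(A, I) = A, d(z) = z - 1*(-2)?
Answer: 301/8 ≈ 37.625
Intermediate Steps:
d(z) = 2 + z (d(z) = z + 2 = 2 + z)
C(m, V) = -m/8 (C(m, V) = m/(-4) + m/(2 + 6) = m*(-¼) + m/8 = -m/4 + m*(⅛) = -m/4 + m/8 = -m/8)
(7 + 2*(-5)) + C(13, 7/3 - 3/4)*(-25) = (7 + 2*(-5)) - ⅛*13*(-25) = (7 - 10) - 13/8*(-25) = -3 + 325/8 = 301/8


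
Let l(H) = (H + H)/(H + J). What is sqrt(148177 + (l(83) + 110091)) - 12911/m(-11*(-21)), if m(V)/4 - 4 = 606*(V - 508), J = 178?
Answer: 12911/671432 + sqrt(1954835306)/87 ≈ 508.22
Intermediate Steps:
l(H) = 2*H/(178 + H) (l(H) = (H + H)/(H + 178) = (2*H)/(178 + H) = 2*H/(178 + H))
m(V) = -1231376 + 2424*V (m(V) = 16 + 4*(606*(V - 508)) = 16 + 4*(606*(-508 + V)) = 16 + 4*(-307848 + 606*V) = 16 + (-1231392 + 2424*V) = -1231376 + 2424*V)
sqrt(148177 + (l(83) + 110091)) - 12911/m(-11*(-21)) = sqrt(148177 + (2*83/(178 + 83) + 110091)) - 12911/(-1231376 + 2424*(-11*(-21))) = sqrt(148177 + (2*83/261 + 110091)) - 12911/(-1231376 + 2424*231) = sqrt(148177 + (2*83*(1/261) + 110091)) - 12911/(-1231376 + 559944) = sqrt(148177 + (166/261 + 110091)) - 12911/(-671432) = sqrt(148177 + 28733917/261) - 12911*(-1)/671432 = sqrt(67408114/261) - 1*(-12911/671432) = sqrt(1954835306)/87 + 12911/671432 = 12911/671432 + sqrt(1954835306)/87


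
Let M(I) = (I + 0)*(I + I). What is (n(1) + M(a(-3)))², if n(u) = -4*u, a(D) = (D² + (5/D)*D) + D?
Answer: 56644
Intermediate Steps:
a(D) = 5 + D + D² (a(D) = (D² + 5) + D = (5 + D²) + D = 5 + D + D²)
M(I) = 2*I² (M(I) = I*(2*I) = 2*I²)
(n(1) + M(a(-3)))² = (-4*1 + 2*(5 - 3 + (-3)²)²)² = (-4 + 2*(5 - 3 + 9)²)² = (-4 + 2*11²)² = (-4 + 2*121)² = (-4 + 242)² = 238² = 56644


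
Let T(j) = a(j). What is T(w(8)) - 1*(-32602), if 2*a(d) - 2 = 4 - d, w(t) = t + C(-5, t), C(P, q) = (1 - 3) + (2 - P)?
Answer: 65197/2 ≈ 32599.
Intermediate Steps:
C(P, q) = -P (C(P, q) = -2 + (2 - P) = -P)
w(t) = 5 + t (w(t) = t - 1*(-5) = t + 5 = 5 + t)
a(d) = 3 - d/2 (a(d) = 1 + (4 - d)/2 = 1 + (2 - d/2) = 3 - d/2)
T(j) = 3 - j/2
T(w(8)) - 1*(-32602) = (3 - (5 + 8)/2) - 1*(-32602) = (3 - ½*13) + 32602 = (3 - 13/2) + 32602 = -7/2 + 32602 = 65197/2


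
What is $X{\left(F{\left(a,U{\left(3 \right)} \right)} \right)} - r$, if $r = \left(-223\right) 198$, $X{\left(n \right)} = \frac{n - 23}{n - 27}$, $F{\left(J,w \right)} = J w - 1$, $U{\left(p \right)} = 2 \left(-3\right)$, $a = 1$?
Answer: $\frac{750633}{17} \approx 44155.0$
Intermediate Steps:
$U{\left(p \right)} = -6$
$F{\left(J,w \right)} = -1 + J w$
$X{\left(n \right)} = \frac{-23 + n}{-27 + n}$
$r = -44154$
$X{\left(F{\left(a,U{\left(3 \right)} \right)} \right)} - r = \frac{-23 + \left(-1 + 1 \left(-6\right)\right)}{-27 + \left(-1 + 1 \left(-6\right)\right)} - -44154 = \frac{-23 - 7}{-27 - 7} + 44154 = \frac{1}{-34} \left(-30\right) + 44154 = \left(- \frac{1}{34}\right) \left(-30\right) + 44154 = \frac{15}{17} + 44154 = \frac{750633}{17}$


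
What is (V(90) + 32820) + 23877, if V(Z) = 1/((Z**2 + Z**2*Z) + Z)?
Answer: 41796461431/737190 ≈ 56697.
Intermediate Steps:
V(Z) = 1/(Z + Z**2 + Z**3) (V(Z) = 1/((Z**2 + Z**3) + Z) = 1/(Z + Z**2 + Z**3))
(V(90) + 32820) + 23877 = (1/(90*(1 + 90 + 90**2)) + 32820) + 23877 = (1/(90*(1 + 90 + 8100)) + 32820) + 23877 = ((1/90)/8191 + 32820) + 23877 = ((1/90)*(1/8191) + 32820) + 23877 = (1/737190 + 32820) + 23877 = 24194575801/737190 + 23877 = 41796461431/737190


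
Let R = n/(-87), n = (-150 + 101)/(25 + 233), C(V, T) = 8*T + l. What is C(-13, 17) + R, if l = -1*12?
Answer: 2783353/22446 ≈ 124.00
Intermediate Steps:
l = -12
C(V, T) = -12 + 8*T (C(V, T) = 8*T - 12 = -12 + 8*T)
n = -49/258 ≈ -0.18992
R = 49/22446 (R = -49/258/(-87) = -49/258*(-1/87) = 49/22446 ≈ 0.0021830)
C(-13, 17) + R = (-12 + 8*17) + 49/22446 = (-12 + 136) + 49/22446 = 124 + 49/22446 = 2783353/22446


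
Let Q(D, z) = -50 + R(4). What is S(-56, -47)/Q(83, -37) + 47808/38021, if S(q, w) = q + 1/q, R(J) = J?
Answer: 242425285/97942096 ≈ 2.4752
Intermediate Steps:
Q(D, z) = -46 (Q(D, z) = -50 + 4 = -46)
S(-56, -47)/Q(83, -37) + 47808/38021 = (-56 + 1/(-56))/(-46) + 47808/38021 = (-56 - 1/56)*(-1/46) + 47808*(1/38021) = -3137/56*(-1/46) + 47808/38021 = 3137/2576 + 47808/38021 = 242425285/97942096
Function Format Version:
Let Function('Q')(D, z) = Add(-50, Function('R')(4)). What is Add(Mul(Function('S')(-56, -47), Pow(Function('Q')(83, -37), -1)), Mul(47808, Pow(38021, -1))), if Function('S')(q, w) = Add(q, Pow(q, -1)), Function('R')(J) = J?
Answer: Rational(242425285, 97942096) ≈ 2.4752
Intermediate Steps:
Function('Q')(D, z) = -46 (Function('Q')(D, z) = Add(-50, 4) = -46)
Add(Mul(Function('S')(-56, -47), Pow(Function('Q')(83, -37), -1)), Mul(47808, Pow(38021, -1))) = Add(Mul(Add(-56, Pow(-56, -1)), Pow(-46, -1)), Mul(47808, Pow(38021, -1))) = Add(Mul(Add(-56, Rational(-1, 56)), Rational(-1, 46)), Mul(47808, Rational(1, 38021))) = Add(Mul(Rational(-3137, 56), Rational(-1, 46)), Rational(47808, 38021)) = Add(Rational(3137, 2576), Rational(47808, 38021)) = Rational(242425285, 97942096)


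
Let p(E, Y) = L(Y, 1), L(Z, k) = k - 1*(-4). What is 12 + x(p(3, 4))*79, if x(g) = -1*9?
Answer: -699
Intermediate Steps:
L(Z, k) = 4 + k (L(Z, k) = k + 4 = 4 + k)
p(E, Y) = 5 (p(E, Y) = 4 + 1 = 5)
x(g) = -9
12 + x(p(3, 4))*79 = 12 - 9*79 = 12 - 711 = -699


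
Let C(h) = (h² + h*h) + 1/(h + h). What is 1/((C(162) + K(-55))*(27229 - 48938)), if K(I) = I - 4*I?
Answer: -324/370346270257 ≈ -8.7486e-10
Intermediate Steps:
C(h) = 1/(2*h) + 2*h² (C(h) = (h² + h²) + 1/(2*h) = 2*h² + 1/(2*h) = 1/(2*h) + 2*h²)
K(I) = -3*I
1/((C(162) + K(-55))*(27229 - 48938)) = 1/(((½)*(1 + 4*162³)/162 - 3*(-55))*(27229 - 48938)) = 1/(((½)*(1/162)*(1 + 4*4251528) + 165)*(-21709)) = 1/(((½)*(1/162)*(1 + 17006112) + 165)*(-21709)) = 1/(((½)*(1/162)*17006113 + 165)*(-21709)) = 1/((17006113/324 + 165)*(-21709)) = 1/((17059573/324)*(-21709)) = 1/(-370346270257/324) = -324/370346270257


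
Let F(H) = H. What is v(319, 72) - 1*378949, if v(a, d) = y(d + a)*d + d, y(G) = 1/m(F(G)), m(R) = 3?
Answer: -378853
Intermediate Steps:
y(G) = ⅓ (y(G) = 1/3 = ⅓)
v(a, d) = 4*d/3 (v(a, d) = d/3 + d = 4*d/3)
v(319, 72) - 1*378949 = (4/3)*72 - 1*378949 = 96 - 378949 = -378853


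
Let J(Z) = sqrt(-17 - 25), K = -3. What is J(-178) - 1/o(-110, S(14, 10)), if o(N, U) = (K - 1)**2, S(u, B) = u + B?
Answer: -1/16 + I*sqrt(42) ≈ -0.0625 + 6.4807*I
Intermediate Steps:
S(u, B) = B + u
J(Z) = I*sqrt(42) (J(Z) = sqrt(-42) = I*sqrt(42))
o(N, U) = 16 (o(N, U) = (-3 - 1)**2 = (-4)**2 = 16)
J(-178) - 1/o(-110, S(14, 10)) = I*sqrt(42) - 1/16 = -1/16 + I*sqrt(42)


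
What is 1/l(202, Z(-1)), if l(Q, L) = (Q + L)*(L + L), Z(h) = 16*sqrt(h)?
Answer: I*(-101 + 8*I)/656960 ≈ -1.2177e-5 - 0.00015374*I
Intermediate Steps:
l(Q, L) = 2*L*(L + Q) (l(Q, L) = (L + Q)*(2*L) = 2*L*(L + Q))
1/l(202, Z(-1)) = 1/(2*(16*sqrt(-1))*(16*sqrt(-1) + 202)) = 1/(2*(16*I)*(16*I + 202)) = 1/(2*(16*I)*(202 + 16*I)) = 1/(32*I*(202 + 16*I)) = -I*(202 - 16*I)/1313920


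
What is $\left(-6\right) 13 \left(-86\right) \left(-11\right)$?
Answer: $-73788$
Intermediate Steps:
$\left(-6\right) 13 \left(-86\right) \left(-11\right) = \left(-78\right) \left(-86\right) \left(-11\right) = 6708 \left(-11\right) = -73788$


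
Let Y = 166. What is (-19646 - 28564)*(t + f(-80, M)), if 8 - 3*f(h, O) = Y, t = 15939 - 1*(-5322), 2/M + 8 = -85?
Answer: -1022453750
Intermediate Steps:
M = -2/93 (M = 2/(-8 - 85) = 2/(-93) = 2*(-1/93) = -2/93 ≈ -0.021505)
t = 21261 (t = 15939 + 5322 = 21261)
f(h, O) = -158/3 (f(h, O) = 8/3 - 1/3*166 = 8/3 - 166/3 = -158/3)
(-19646 - 28564)*(t + f(-80, M)) = (-19646 - 28564)*(21261 - 158/3) = -48210*63625/3 = -1022453750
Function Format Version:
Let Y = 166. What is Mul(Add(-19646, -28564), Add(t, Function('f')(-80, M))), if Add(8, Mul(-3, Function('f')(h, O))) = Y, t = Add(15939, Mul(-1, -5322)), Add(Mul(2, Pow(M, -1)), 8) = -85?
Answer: -1022453750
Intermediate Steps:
M = Rational(-2, 93) (M = Mul(2, Pow(Add(-8, -85), -1)) = Mul(2, Pow(-93, -1)) = Mul(2, Rational(-1, 93)) = Rational(-2, 93) ≈ -0.021505)
t = 21261 (t = Add(15939, 5322) = 21261)
Function('f')(h, O) = Rational(-158, 3) (Function('f')(h, O) = Add(Rational(8, 3), Mul(Rational(-1, 3), 166)) = Add(Rational(8, 3), Rational(-166, 3)) = Rational(-158, 3))
Mul(Add(-19646, -28564), Add(t, Function('f')(-80, M))) = Mul(Add(-19646, -28564), Add(21261, Rational(-158, 3))) = Mul(-48210, Rational(63625, 3)) = -1022453750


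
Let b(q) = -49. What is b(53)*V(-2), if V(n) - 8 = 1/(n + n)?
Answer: -1519/4 ≈ -379.75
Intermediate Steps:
V(n) = 8 + 1/(2*n) (V(n) = 8 + 1/(n + n) = 8 + 1/(2*n))
b(53)*V(-2) = -49*(8 + (1/2)/(-2)) = -49*(8 + (1/2)*(-1/2)) = -49*(8 - 1/4) = -49*31/4 = -1519/4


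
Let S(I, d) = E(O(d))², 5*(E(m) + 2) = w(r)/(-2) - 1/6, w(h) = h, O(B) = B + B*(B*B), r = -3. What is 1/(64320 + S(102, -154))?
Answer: 225/14472676 ≈ 1.5547e-5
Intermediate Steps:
O(B) = B + B³ (O(B) = B + B*B² = B + B³)
E(m) = -26/15 (E(m) = -2 + (-3/(-2) - 1/6)/5 = -2 + (-3*(-½) - 1*⅙)/5 = -2 + (3/2 - ⅙)/5 = -2 + (⅕)*(4/3) = -2 + 4/15 = -26/15)
S(I, d) = 676/225 (S(I, d) = (-26/15)² = 676/225)
1/(64320 + S(102, -154)) = 1/(64320 + 676/225) = 1/(14472676/225) = 225/14472676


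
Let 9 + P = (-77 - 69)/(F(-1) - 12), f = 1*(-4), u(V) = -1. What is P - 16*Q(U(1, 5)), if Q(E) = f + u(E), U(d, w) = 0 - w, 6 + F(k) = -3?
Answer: 1637/21 ≈ 77.952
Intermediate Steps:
f = -4
F(k) = -9 (F(k) = -6 - 3 = -9)
U(d, w) = -w
Q(E) = -5 (Q(E) = -4 - 1 = -5)
P = -43/21 (P = -9 + (-77 - 69)/(-9 - 12) = -9 - 146/(-21) = -9 - 146*(-1/21) = -9 + 146/21 = -43/21 ≈ -2.0476)
P - 16*Q(U(1, 5)) = -43/21 - 16*(-5) = -43/21 + 80 = 1637/21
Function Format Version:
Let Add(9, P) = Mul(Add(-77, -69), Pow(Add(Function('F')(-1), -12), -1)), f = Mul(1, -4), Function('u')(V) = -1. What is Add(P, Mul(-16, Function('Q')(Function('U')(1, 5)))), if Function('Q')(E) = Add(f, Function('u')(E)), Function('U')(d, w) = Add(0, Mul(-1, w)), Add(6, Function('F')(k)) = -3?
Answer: Rational(1637, 21) ≈ 77.952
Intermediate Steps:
f = -4
Function('F')(k) = -9 (Function('F')(k) = Add(-6, -3) = -9)
Function('U')(d, w) = Mul(-1, w)
Function('Q')(E) = -5 (Function('Q')(E) = Add(-4, -1) = -5)
P = Rational(-43, 21) (P = Add(-9, Mul(Add(-77, -69), Pow(Add(-9, -12), -1))) = Add(-9, Mul(-146, Pow(-21, -1))) = Add(-9, Mul(-146, Rational(-1, 21))) = Add(-9, Rational(146, 21)) = Rational(-43, 21) ≈ -2.0476)
Add(P, Mul(-16, Function('Q')(Function('U')(1, 5)))) = Add(Rational(-43, 21), Mul(-16, -5)) = Add(Rational(-43, 21), 80) = Rational(1637, 21)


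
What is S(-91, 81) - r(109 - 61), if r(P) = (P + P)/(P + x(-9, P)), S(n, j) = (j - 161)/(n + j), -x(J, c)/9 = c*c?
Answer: 3450/431 ≈ 8.0046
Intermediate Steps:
x(J, c) = -9*c**2 (x(J, c) = -9*c*c = -9*c**2)
S(n, j) = (-161 + j)/(j + n)
r(P) = 2*P/(P - 9*P**2) (r(P) = (P + P)/(P - 9*P**2) = (2*P)/(P - 9*P**2) = 2*P/(P - 9*P**2))
S(-91, 81) - r(109 - 61) = (-161 + 81)/(81 - 91) - (-2)/(-1 + 9*(109 - 61)) = -80/(-10) - (-2)/(-1 + 9*48) = -1/10*(-80) - (-2)/(-1 + 432) = 8 - (-2)/431 = 8 - 1*(-2/431) = 8 + 2/431 = 3450/431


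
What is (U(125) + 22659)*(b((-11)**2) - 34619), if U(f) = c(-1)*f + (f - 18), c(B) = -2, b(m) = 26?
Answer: -778895988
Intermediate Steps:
U(f) = -18 - f (U(f) = -2*f + (f - 18) = -2*f + (-18 + f) = -18 - f)
(U(125) + 22659)*(b((-11)**2) - 34619) = ((-18 - 1*125) + 22659)*(26 - 34619) = ((-18 - 125) + 22659)*(-34593) = (-143 + 22659)*(-34593) = 22516*(-34593) = -778895988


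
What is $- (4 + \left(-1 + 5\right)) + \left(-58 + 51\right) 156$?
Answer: $-1100$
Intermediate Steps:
$- (4 + \left(-1 + 5\right)) + \left(-58 + 51\right) 156 = - (4 + 4) - 1092 = \left(-1\right) 8 - 1092 = -8 - 1092 = -1100$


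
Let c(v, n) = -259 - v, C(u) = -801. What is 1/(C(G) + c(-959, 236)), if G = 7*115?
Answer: -1/101 ≈ -0.0099010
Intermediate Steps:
G = 805
1/(C(G) + c(-959, 236)) = 1/(-801 + (-259 - 1*(-959))) = 1/(-801 + (-259 + 959)) = 1/(-801 + 700) = 1/(-101) = -1/101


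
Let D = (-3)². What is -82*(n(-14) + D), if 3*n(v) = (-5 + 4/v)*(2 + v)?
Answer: -17302/7 ≈ -2471.7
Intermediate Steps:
n(v) = (-5 + 4/v)*(2 + v)/3 (n(v) = ((-5 + 4/v)*(2 + v))/3 = (-5 + 4/v)*(2 + v)/3)
D = 9
-82*(n(-14) + D) = -82*((⅓)*(8 - 1*(-14)*(6 + 5*(-14)))/(-14) + 9) = -82*((⅓)*(-1/14)*(8 - 1*(-14)*(6 - 70)) + 9) = -82*((⅓)*(-1/14)*(8 - 1*(-14)*(-64)) + 9) = -82*((⅓)*(-1/14)*(8 - 896) + 9) = -82*((⅓)*(-1/14)*(-888) + 9) = -82*(148/7 + 9) = -82*211/7 = -17302/7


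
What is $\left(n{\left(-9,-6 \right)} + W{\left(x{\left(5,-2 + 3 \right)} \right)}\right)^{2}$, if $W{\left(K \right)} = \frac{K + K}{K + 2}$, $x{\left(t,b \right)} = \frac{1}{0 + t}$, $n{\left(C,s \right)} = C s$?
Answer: $\frac{355216}{121} \approx 2935.7$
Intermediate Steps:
$x{\left(t,b \right)} = \frac{1}{t}$
$W{\left(K \right)} = \frac{2 K}{2 + K}$
$\left(n{\left(-9,-6 \right)} + W{\left(x{\left(5,-2 + 3 \right)} \right)}\right)^{2} = \left(\left(-9\right) \left(-6\right) + \frac{2}{5 \left(2 + \frac{1}{5}\right)}\right)^{2} = \left(54 + 2 \cdot \frac{1}{5} \frac{1}{2 + \frac{1}{5}}\right)^{2} = \left(54 + 2 \cdot \frac{1}{5} \frac{1}{\frac{11}{5}}\right)^{2} = \left(54 + 2 \cdot \frac{1}{5} \cdot \frac{5}{11}\right)^{2} = \left(54 + \frac{2}{11}\right)^{2} = \left(\frac{596}{11}\right)^{2} = \frac{355216}{121}$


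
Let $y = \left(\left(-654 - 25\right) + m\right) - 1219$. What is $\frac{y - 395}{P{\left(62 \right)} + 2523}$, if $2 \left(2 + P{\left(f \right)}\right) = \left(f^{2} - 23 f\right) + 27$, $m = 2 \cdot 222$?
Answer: $- \frac{3698}{7487} \approx -0.49392$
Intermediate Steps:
$m = 444$
$P{\left(f \right)} = \frac{23}{2} + \frac{f^{2}}{2} - \frac{23 f}{2}$ ($P{\left(f \right)} = -2 + \frac{\left(f^{2} - 23 f\right) + 27}{2} = -2 + \frac{27 + f^{2} - 23 f}{2} = -2 + \left(\frac{27}{2} + \frac{f^{2}}{2} - \frac{23 f}{2}\right) = \frac{23}{2} + \frac{f^{2}}{2} - \frac{23 f}{2}$)
$y = -1454$ ($y = \left(\left(-654 - 25\right) + 444\right) - 1219 = \left(-679 + 444\right) - 1219 = -235 - 1219 = -1454$)
$\frac{y - 395}{P{\left(62 \right)} + 2523} = \frac{-1454 - 395}{\left(\frac{23}{2} + \frac{62^{2}}{2} - 713\right) + 2523} = - \frac{1849}{\left(\frac{23}{2} + \frac{1}{2} \cdot 3844 - 713\right) + 2523} = - \frac{1849}{\left(\frac{23}{2} + 1922 - 713\right) + 2523} = - \frac{1849}{\frac{2441}{2} + 2523} = - \frac{1849}{\frac{7487}{2}} = \left(-1849\right) \frac{2}{7487} = - \frac{3698}{7487}$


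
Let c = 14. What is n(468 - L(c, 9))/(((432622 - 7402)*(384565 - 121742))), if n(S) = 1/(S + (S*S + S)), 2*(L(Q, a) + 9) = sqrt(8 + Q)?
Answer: 456977/11667932903041727884110 + 478*sqrt(22)/5833966451520863942055 ≈ 3.9550e-17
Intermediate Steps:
L(Q, a) = -9 + sqrt(8 + Q)/2
n(S) = 1/(S**2 + 2*S) (n(S) = 1/(S + (S**2 + S)) = 1/(S + (S + S**2)) = 1/(S**2 + 2*S))
n(468 - L(c, 9))/(((432622 - 7402)*(384565 - 121742))) = (1/((468 - (-9 + sqrt(8 + 14)/2))*(2 + (468 - (-9 + sqrt(8 + 14)/2)))))/(((432622 - 7402)*(384565 - 121742))) = (1/((468 - (-9 + sqrt(22)/2))*(2 + (468 - (-9 + sqrt(22)/2)))))/((425220*262823)) = (1/((468 + (9 - sqrt(22)/2))*(2 + (468 + (9 - sqrt(22)/2)))))/111757596060 = (1/((477 - sqrt(22)/2)*(2 + (477 - sqrt(22)/2))))*(1/111757596060) = (1/((477 - sqrt(22)/2)*(479 - sqrt(22)/2)))*(1/111757596060) = 1/(111757596060*(477 - sqrt(22)/2)*(479 - sqrt(22)/2))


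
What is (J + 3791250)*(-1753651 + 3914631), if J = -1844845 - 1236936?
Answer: 1533148319620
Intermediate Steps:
J = -3081781
(J + 3791250)*(-1753651 + 3914631) = (-3081781 + 3791250)*(-1753651 + 3914631) = 709469*2160980 = 1533148319620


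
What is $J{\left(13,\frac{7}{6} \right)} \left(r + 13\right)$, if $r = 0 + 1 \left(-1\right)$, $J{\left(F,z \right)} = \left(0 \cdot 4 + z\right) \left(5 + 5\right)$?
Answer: $140$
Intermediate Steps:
$J{\left(F,z \right)} = 10 z$ ($J{\left(F,z \right)} = \left(0 + z\right) 10 = z 10 = 10 z$)
$r = -1$ ($r = 0 - 1 = -1$)
$J{\left(13,\frac{7}{6} \right)} \left(r + 13\right) = 10 \cdot \frac{7}{6} \left(-1 + 13\right) = 10 \cdot 7 \cdot \frac{1}{6} \cdot 12 = 10 \cdot \frac{7}{6} \cdot 12 = \frac{35}{3} \cdot 12 = 140$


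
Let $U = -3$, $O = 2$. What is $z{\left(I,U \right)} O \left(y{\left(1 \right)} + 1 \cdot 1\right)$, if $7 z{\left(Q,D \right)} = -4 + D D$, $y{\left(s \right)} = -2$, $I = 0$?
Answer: $- \frac{10}{7} \approx -1.4286$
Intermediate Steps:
$z{\left(Q,D \right)} = - \frac{4}{7} + \frac{D^{2}}{7}$ ($z{\left(Q,D \right)} = \frac{-4 + D D}{7} = \frac{-4 + D^{2}}{7} = - \frac{4}{7} + \frac{D^{2}}{7}$)
$z{\left(I,U \right)} O \left(y{\left(1 \right)} + 1 \cdot 1\right) = \left(- \frac{4}{7} + \frac{\left(-3\right)^{2}}{7}\right) 2 \left(-2 + 1 \cdot 1\right) = \left(- \frac{4}{7} + \frac{1}{7} \cdot 9\right) 2 \left(-2 + 1\right) = \left(- \frac{4}{7} + \frac{9}{7}\right) 2 \left(-1\right) = \frac{5}{7} \cdot 2 \left(-1\right) = \frac{10}{7} \left(-1\right) = - \frac{10}{7}$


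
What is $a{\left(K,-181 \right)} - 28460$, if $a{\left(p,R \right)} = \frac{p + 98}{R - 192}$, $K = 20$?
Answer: $- \frac{10615698}{373} \approx -28460.0$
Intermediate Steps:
$a{\left(p,R \right)} = \frac{98 + p}{-192 + R}$
$a{\left(K,-181 \right)} - 28460 = \frac{98 + 20}{-192 - 181} - 28460 = \frac{1}{-373} \cdot 118 - 28460 = \left(- \frac{1}{373}\right) 118 - 28460 = - \frac{118}{373} - 28460 = - \frac{10615698}{373}$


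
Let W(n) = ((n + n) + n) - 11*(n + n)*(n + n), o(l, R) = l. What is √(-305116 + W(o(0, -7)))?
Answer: 2*I*√76279 ≈ 552.37*I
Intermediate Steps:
W(n) = -44*n² + 3*n (W(n) = (2*n + n) - 11*2*n*2*n = 3*n - 44*n² = -44*n² + 3*n)
√(-305116 + W(o(0, -7))) = √(-305116 + 0*(3 - 44*0)) = √(-305116 + 0*(3 + 0)) = √(-305116 + 0*3) = √(-305116 + 0) = √(-305116) = 2*I*√76279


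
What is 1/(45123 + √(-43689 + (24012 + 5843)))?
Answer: 45123/2036098963 - I*√13834/2036098963 ≈ 2.2161e-5 - 5.7766e-8*I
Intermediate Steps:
1/(45123 + √(-43689 + (24012 + 5843))) = 1/(45123 + √(-43689 + 29855)) = 1/(45123 + √(-13834)) = 1/(45123 + I*√13834)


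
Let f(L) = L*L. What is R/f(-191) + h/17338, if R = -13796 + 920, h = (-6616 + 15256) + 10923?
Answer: 490433715/632507578 ≈ 0.77538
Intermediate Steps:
h = 19563 (h = 8640 + 10923 = 19563)
f(L) = L²
R = -12876
R/f(-191) + h/17338 = -12876/((-191)²) + 19563/17338 = -12876/36481 + 19563*(1/17338) = -12876*1/36481 + 19563/17338 = -12876/36481 + 19563/17338 = 490433715/632507578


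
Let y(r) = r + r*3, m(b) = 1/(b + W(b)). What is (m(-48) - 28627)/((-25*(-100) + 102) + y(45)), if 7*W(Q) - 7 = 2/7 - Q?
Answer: -28126052/2733315 ≈ -10.290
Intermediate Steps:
W(Q) = 51/49 - Q/7 (W(Q) = 1 + (2/7 - Q)/7 = 1 + (2/49 - Q/7) = 51/49 - Q/7)
m(b) = 1/(51/49 + 6*b/7) (m(b) = 1/(b + (51/49 - b/7)) = 1/(51/49 + 6*b/7))
y(r) = 4*r (y(r) = r + 3*r = 4*r)
(m(-48) - 28627)/((-25*(-100) + 102) + y(45)) = (49/(3*(17 + 14*(-48))) - 28627)/((-25*(-100) + 102) + 4*45) = (49/(3*(17 - 672)) - 28627)/((2500 + 102) + 180) = ((49/3)/(-655) - 28627)/(2602 + 180) = ((49/3)*(-1/655) - 28627)/2782 = (-49/1965 - 28627)*(1/2782) = -56252104/1965*1/2782 = -28126052/2733315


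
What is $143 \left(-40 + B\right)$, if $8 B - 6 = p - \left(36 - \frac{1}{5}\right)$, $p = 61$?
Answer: $- \frac{51623}{10} \approx -5162.3$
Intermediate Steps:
$B = \frac{39}{10}$ ($B = \frac{3}{4} + \frac{61 - \left(36 - \frac{1}{5}\right)}{8} = \frac{3}{4} + \frac{61 - \frac{179}{5}}{8} = \frac{3}{4} + \frac{1}{8} \cdot \frac{126}{5} = \frac{3}{4} + \frac{63}{20} = \frac{39}{10} \approx 3.9$)
$143 \left(-40 + B\right) = 143 \left(-40 + \frac{39}{10}\right) = 143 \left(- \frac{361}{10}\right) = - \frac{51623}{10}$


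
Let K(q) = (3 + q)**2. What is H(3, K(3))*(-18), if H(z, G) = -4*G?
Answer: 2592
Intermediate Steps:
H(3, K(3))*(-18) = -4*(3 + 3)**2*(-18) = -4*6**2*(-18) = -4*36*(-18) = -144*(-18) = 2592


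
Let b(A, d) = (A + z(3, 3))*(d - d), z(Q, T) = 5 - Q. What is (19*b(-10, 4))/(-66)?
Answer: 0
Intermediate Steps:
b(A, d) = 0 (b(A, d) = (A + (5 - 1*3))*(d - d) = (A + (5 - 3))*0 = (A + 2)*0 = (2 + A)*0 = 0)
(19*b(-10, 4))/(-66) = (19*0)/(-66) = 0*(-1/66) = 0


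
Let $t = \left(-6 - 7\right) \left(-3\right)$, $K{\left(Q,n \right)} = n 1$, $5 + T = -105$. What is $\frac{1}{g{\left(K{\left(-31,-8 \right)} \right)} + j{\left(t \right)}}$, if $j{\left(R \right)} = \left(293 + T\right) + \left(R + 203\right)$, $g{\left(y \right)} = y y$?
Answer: $\frac{1}{489} \approx 0.002045$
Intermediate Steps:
$T = -110$ ($T = -5 - 105 = -110$)
$K{\left(Q,n \right)} = n$
$g{\left(y \right)} = y^{2}$
$t = 39$ ($t = \left(-13\right) \left(-3\right) = 39$)
$j{\left(R \right)} = 386 + R$ ($j{\left(R \right)} = \left(293 - 110\right) + \left(R + 203\right) = 183 + \left(203 + R\right) = 386 + R$)
$\frac{1}{g{\left(K{\left(-31,-8 \right)} \right)} + j{\left(t \right)}} = \frac{1}{\left(-8\right)^{2} + \left(386 + 39\right)} = \frac{1}{64 + 425} = \frac{1}{489}$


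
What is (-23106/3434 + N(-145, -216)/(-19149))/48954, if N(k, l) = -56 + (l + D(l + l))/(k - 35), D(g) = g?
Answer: -1105692131/8047751953410 ≈ -0.00013739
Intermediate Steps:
N(k, l) = -56 + 3*l/(-35 + k) (N(k, l) = -56 + (l + (l + l))/(k - 35) = -56 + (l + 2*l)/(-35 + k) = -56 + (3*l)/(-35 + k) = -56 + 3*l/(-35 + k))
(-23106/3434 + N(-145, -216)/(-19149))/48954 = (-23106/3434 + ((1960 - 56*(-145) + 3*(-216))/(-35 - 145))/(-19149))/48954 = (-23106*1/3434 + ((1960 + 8120 - 648)/(-180))*(-1/19149))*(1/48954) = (-11553/1717 - 1/180*9432*(-1/19149))*(1/48954) = (-11553/1717 - 262/5*(-1/19149))*(1/48954) = (-11553/1717 + 262/95745)*(1/48954) = -1105692131/164394165*1/48954 = -1105692131/8047751953410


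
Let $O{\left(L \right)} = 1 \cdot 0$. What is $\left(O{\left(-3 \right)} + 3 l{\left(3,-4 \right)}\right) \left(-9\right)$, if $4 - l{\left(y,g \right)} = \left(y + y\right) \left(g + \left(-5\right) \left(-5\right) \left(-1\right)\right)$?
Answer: $-4806$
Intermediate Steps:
$O{\left(L \right)} = 0$
$l{\left(y,g \right)} = 4 - 2 y \left(-25 + g\right)$ ($l{\left(y,g \right)} = 4 - \left(y + y\right) \left(g + \left(-5\right) \left(-5\right) \left(-1\right)\right) = 4 - 2 y \left(g + 25 \left(-1\right)\right) = 4 - 2 y \left(g - 25\right) = 4 - 2 y \left(-25 + g\right)$)
$\left(O{\left(-3 \right)} + 3 l{\left(3,-4 \right)}\right) \left(-9\right) = \left(0 + 3 \left(4 + 50 \cdot 3 - \left(-8\right) 3\right)\right) \left(-9\right) = \left(0 + 3 \left(4 + 150 + 24\right)\right) \left(-9\right) = \left(0 + 3 \cdot 178\right) \left(-9\right) = \left(0 + 534\right) \left(-9\right) = 534 \left(-9\right) = -4806$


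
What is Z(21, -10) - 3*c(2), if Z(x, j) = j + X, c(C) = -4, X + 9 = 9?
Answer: 2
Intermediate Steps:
X = 0 (X = -9 + 9 = 0)
Z(x, j) = j (Z(x, j) = j + 0 = j)
Z(21, -10) - 3*c(2) = -10 - 3*(-4) = -10 - 1*(-12) = -10 + 12 = 2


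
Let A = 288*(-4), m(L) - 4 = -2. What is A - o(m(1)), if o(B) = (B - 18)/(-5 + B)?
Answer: -3472/3 ≈ -1157.3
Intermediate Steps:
m(L) = 2 (m(L) = 4 - 2 = 2)
A = -1152
o(B) = (-18 + B)/(-5 + B)
A - o(m(1)) = -1152 - (-18 + 2)/(-5 + 2) = -1152 - (-16)/(-3) = -1152 - (-1)*(-16)/3 = -1152 - 1*16/3 = -1152 - 16/3 = -3472/3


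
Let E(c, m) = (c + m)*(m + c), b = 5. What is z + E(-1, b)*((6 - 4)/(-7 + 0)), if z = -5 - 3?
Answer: -88/7 ≈ -12.571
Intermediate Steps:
z = -8
E(c, m) = (c + m)² (E(c, m) = (c + m)*(c + m) = (c + m)²)
z + E(-1, b)*((6 - 4)/(-7 + 0)) = -8 + (-1 + 5)²*((6 - 4)/(-7 + 0)) = -8 + 4²*(2/(-7)) = -8 + 16*(2*(-⅐)) = -8 + 16*(-2/7) = -8 - 32/7 = -88/7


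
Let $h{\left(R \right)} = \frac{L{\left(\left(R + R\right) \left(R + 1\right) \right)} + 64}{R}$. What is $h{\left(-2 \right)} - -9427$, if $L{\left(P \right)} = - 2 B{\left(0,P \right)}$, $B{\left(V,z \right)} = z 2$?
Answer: $9403$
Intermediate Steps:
$B{\left(V,z \right)} = 2 z$
$L{\left(P \right)} = - 4 P$ ($L{\left(P \right)} = - 2 \cdot 2 P = - 4 P$)
$h{\left(R \right)} = \frac{64 - 8 R \left(1 + R\right)}{R}$ ($h{\left(R \right)} = \frac{- 4 \left(R + R\right) \left(R + 1\right) + 64}{R} = \frac{- 4 \cdot 2 R \left(1 + R\right) + 64}{R} = \frac{- 8 R \left(1 + R\right) + 64}{R} = \frac{64 - 8 R \left(1 + R\right)}{R}$)
$h{\left(-2 \right)} - -9427 = \left(-8 - -16 + \frac{64}{-2}\right) - -9427 = \left(-8 + 16 + 64 \left(- \frac{1}{2}\right)\right) + 9427 = \left(-8 + 16 - 32\right) + 9427 = -24 + 9427 = 9403$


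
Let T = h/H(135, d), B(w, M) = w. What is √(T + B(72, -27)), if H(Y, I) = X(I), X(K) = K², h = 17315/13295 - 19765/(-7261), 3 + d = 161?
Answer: √670003684382878831430/3050505842 ≈ 8.4853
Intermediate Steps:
d = 158 (d = -3 + 161 = 158)
h = 77699978/19306999 (h = 17315*(1/13295) - 19765*(-1/7261) = 3463/2659 + 19765/7261 = 77699978/19306999 ≈ 4.0244)
H(Y, I) = I²
T = 38849989/240989961518 (T = 77699978/(19306999*(158²)) = (77699978/19306999)/24964 = (77699978/19306999)*(1/24964) = 38849989/240989961518 ≈ 0.00016121)
√(T + B(72, -27)) = √(38849989/240989961518 + 72) = √(17351316079285/240989961518) = √670003684382878831430/3050505842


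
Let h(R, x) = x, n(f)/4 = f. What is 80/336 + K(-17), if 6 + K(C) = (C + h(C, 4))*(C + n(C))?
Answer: 23084/21 ≈ 1099.2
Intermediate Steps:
n(f) = 4*f
K(C) = -6 + 5*C*(4 + C) (K(C) = -6 + (C + 4)*(C + 4*C) = -6 + (4 + C)*(5*C) = -6 + 5*C*(4 + C))
80/336 + K(-17) = 80/336 + (-6 + 5*(-17)**2 + 20*(-17)) = 80*(1/336) + (-6 + 5*289 - 340) = 5/21 + (-6 + 1445 - 340) = 5/21 + 1099 = 23084/21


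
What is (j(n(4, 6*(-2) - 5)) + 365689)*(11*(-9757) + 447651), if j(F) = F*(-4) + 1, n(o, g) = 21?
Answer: 124424496344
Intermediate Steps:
j(F) = 1 - 4*F (j(F) = -4*F + 1 = 1 - 4*F)
(j(n(4, 6*(-2) - 5)) + 365689)*(11*(-9757) + 447651) = ((1 - 4*21) + 365689)*(11*(-9757) + 447651) = ((1 - 84) + 365689)*(-107327 + 447651) = (-83 + 365689)*340324 = 365606*340324 = 124424496344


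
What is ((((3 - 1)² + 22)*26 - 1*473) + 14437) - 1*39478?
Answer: -24838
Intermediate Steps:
((((3 - 1)² + 22)*26 - 1*473) + 14437) - 1*39478 = (((2² + 22)*26 - 473) + 14437) - 39478 = (((4 + 22)*26 - 473) + 14437) - 39478 = ((26*26 - 473) + 14437) - 39478 = ((676 - 473) + 14437) - 39478 = (203 + 14437) - 39478 = 14640 - 39478 = -24838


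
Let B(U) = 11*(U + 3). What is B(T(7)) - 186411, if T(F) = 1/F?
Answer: -1304635/7 ≈ -1.8638e+5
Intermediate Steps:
B(U) = 33 + 11*U (B(U) = 11*(3 + U) = 33 + 11*U)
B(T(7)) - 186411 = (33 + 11/7) - 186411 = 242/7 - 186411 = -1304635/7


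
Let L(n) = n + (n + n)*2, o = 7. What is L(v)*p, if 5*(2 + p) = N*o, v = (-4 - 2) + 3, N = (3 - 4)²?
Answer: 9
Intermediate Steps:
N = 1 (N = (-1)² = 1)
v = -3 (v = -6 + 3 = -3)
L(n) = 5*n (L(n) = n + (2*n)*2 = n + 4*n = 5*n)
p = -⅗ (p = -2 + (1*7)/5 = -2 + (⅕)*7 = -2 + 7/5 = -⅗ ≈ -0.60000)
L(v)*p = (5*(-3))*(-⅗) = -15*(-⅗) = 9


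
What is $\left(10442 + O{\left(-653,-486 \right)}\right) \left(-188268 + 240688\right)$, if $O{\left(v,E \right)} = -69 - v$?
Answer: $577982920$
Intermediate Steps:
$\left(10442 + O{\left(-653,-486 \right)}\right) \left(-188268 + 240688\right) = \left(10442 - -584\right) \left(-188268 + 240688\right) = \left(10442 + \left(-69 + 653\right)\right) 52420 = \left(10442 + 584\right) 52420 = 11026 \cdot 52420 = 577982920$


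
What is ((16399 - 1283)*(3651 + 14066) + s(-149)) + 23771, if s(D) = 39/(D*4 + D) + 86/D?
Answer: 199536287066/745 ≈ 2.6783e+8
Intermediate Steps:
s(D) = 469/(5*D) (s(D) = 39/(4*D + D) + 86/D = 39/((5*D)) + 86/D = 39*(1/(5*D)) + 86/D = 39/(5*D) + 86/D = 469/(5*D))
((16399 - 1283)*(3651 + 14066) + s(-149)) + 23771 = ((16399 - 1283)*(3651 + 14066) + (469/5)/(-149)) + 23771 = (15116*17717 + (469/5)*(-1/149)) + 23771 = (267810172 - 469/745) + 23771 = 199518577671/745 + 23771 = 199536287066/745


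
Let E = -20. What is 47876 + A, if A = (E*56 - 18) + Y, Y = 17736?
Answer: 64474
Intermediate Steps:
A = 16598 (A = (-20*56 - 18) + 17736 = (-1120 - 18) + 17736 = -1138 + 17736 = 16598)
47876 + A = 47876 + 16598 = 64474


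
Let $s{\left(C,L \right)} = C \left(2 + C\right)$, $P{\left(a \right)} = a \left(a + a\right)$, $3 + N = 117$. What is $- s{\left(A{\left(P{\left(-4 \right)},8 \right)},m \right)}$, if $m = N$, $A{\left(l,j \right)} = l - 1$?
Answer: $-1023$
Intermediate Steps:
$N = 114$ ($N = -3 + 117 = 114$)
$P{\left(a \right)} = 2 a^{2}$ ($P{\left(a \right)} = a 2 a = 2 a^{2}$)
$A{\left(l,j \right)} = -1 + l$ ($A{\left(l,j \right)} = l - 1 = -1 + l$)
$m = 114$
$- s{\left(A{\left(P{\left(-4 \right)},8 \right)},m \right)} = - \left(-1 + 2 \left(-4\right)^{2}\right) \left(2 - \left(1 - 2 \left(-4\right)^{2}\right)\right) = - \left(-1 + 2 \cdot 16\right) \left(2 + \left(-1 + 2 \cdot 16\right)\right) = - \left(-1 + 32\right) \left(2 + \left(-1 + 32\right)\right) = - 31 \left(2 + 31\right) = - 31 \cdot 33 = \left(-1\right) 1023 = -1023$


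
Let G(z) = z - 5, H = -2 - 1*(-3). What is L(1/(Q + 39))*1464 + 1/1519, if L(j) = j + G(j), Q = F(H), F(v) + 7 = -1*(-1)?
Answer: -120827325/16709 ≈ -7231.3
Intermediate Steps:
H = 1 (H = -2 + 3 = 1)
F(v) = -6 (F(v) = -7 - 1*(-1) = -7 + 1 = -6)
G(z) = -5 + z
Q = -6
L(j) = -5 + 2*j (L(j) = j + (-5 + j) = -5 + 2*j)
L(1/(Q + 39))*1464 + 1/1519 = (-5 + 2/(-6 + 39))*1464 + 1/1519 = (-5 + 2/33)*1464 + 1/1519 = -163/33*1464 + 1/1519 = -79544/11 + 1/1519 = -120827325/16709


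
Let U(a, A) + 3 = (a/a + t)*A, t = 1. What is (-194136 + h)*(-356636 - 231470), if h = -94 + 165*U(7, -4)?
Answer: 115295240770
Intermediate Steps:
U(a, A) = -3 + 2*A (U(a, A) = -3 + (a/a + 1)*A = -3 + (1 + 1)*A = -3 + 2*A)
h = -1909 (h = -94 + 165*(-3 + 2*(-4)) = -94 + 165*(-3 - 8) = -94 + 165*(-11) = -94 - 1815 = -1909)
(-194136 + h)*(-356636 - 231470) = (-194136 - 1909)*(-356636 - 231470) = -196045*(-588106) = 115295240770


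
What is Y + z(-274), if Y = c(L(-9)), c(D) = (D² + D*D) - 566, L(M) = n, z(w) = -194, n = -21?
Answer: 122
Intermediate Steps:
L(M) = -21
c(D) = -566 + 2*D² (c(D) = (D² + D²) - 566 = 2*D² - 566 = -566 + 2*D²)
Y = 316 (Y = -566 + 2*(-21)² = -566 + 2*441 = -566 + 882 = 316)
Y + z(-274) = 316 - 194 = 122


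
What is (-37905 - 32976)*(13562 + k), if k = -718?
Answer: -910395564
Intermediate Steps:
(-37905 - 32976)*(13562 + k) = (-37905 - 32976)*(13562 - 718) = -70881*12844 = -910395564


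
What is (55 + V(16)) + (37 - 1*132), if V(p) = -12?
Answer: -52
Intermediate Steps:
(55 + V(16)) + (37 - 1*132) = (55 - 12) + (37 - 1*132) = 43 + (37 - 132) = 43 - 95 = -52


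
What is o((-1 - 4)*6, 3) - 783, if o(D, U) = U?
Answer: -780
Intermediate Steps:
o((-1 - 4)*6, 3) - 783 = 3 - 783 = -780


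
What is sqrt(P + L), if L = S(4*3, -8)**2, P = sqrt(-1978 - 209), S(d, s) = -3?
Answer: 3*sqrt(1 + 3*I*sqrt(3)) ≈ 5.3209 + 4.3945*I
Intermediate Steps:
P = 27*I*sqrt(3) (P = sqrt(-2187) = 27*I*sqrt(3) ≈ 46.765*I)
L = 9 (L = (-3)**2 = 9)
sqrt(P + L) = sqrt(27*I*sqrt(3) + 9) = sqrt(9 + 27*I*sqrt(3))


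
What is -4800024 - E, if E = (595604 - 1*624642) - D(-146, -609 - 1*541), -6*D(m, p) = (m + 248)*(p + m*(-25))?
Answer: -4813486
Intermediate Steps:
D(m, p) = -(248 + m)*(p - 25*m)/6 (D(m, p) = -(m + 248)*(p + m*(-25))/6 = -(248 + m)*(p - 25*m)/6)
E = 13462 (E = (595604 - 1*624642) - (-124*(-609 - 1*541)/3 + (25/6)*(-146)² + (3100/3)*(-146) - ⅙*(-146)*(-609 - 1*541)) = (595604 - 624642) - (-124*(-609 - 541)/3 + (25/6)*21316 - 452600/3 - ⅙*(-146)*(-609 - 541)) = -29038 - (-124/3*(-1150) + 266450/3 - 452600/3 - ⅙*(-146)*(-1150)) = -29038 - (142600/3 + 266450/3 - 452600/3 - 83950/3) = -29038 - 1*(-42500) = -29038 + 42500 = 13462)
-4800024 - E = -4800024 - 1*13462 = -4800024 - 13462 = -4813486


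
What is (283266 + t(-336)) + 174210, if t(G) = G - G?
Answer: 457476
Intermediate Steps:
t(G) = 0
(283266 + t(-336)) + 174210 = (283266 + 0) + 174210 = 283266 + 174210 = 457476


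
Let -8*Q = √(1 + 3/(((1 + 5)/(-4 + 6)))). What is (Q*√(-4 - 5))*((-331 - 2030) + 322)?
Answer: 6117*I*√2/8 ≈ 1081.3*I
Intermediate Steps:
Q = -√2/8 (Q = -√(1 + 3/(((1 + 5)/(-4 + 6))))/8 = -√(1 + 3/((6/2)))/8 = -√(1 + 3/((6*(½))))/8 = -√(1 + 3/3)/8 = -√(1 + 3*(⅓))/8 = -√(1 + 1)/8 = -√2/8 ≈ -0.17678)
(Q*√(-4 - 5))*((-331 - 2030) + 322) = ((-√2/8)*√(-4 - 5))*((-331 - 2030) + 322) = ((-√2/8)*√(-9))*(-2361 + 322) = ((-√2/8)*(3*I))*(-2039) = -3*I*√2/8*(-2039) = 6117*I*√2/8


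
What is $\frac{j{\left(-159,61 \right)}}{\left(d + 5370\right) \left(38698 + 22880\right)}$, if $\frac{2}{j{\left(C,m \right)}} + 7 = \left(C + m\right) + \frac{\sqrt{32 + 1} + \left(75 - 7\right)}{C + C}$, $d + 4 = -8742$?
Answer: $\frac{886637}{9696538281665532} - \frac{53 \sqrt{33}}{19393076563331064} \approx 9.1423 \cdot 10^{-11}$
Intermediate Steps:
$d = -8746$ ($d = -4 - 8742 = -8746$)
$j{\left(C,m \right)} = \frac{2}{-7 + C + m + \frac{68 + \sqrt{33}}{2 C}}$ ($j{\left(C,m \right)} = \frac{2}{-7 + \left(\left(C + m\right) + \frac{\sqrt{32 + 1} + \left(75 - 7\right)}{C + C}\right)} = \frac{2}{-7 + \left(\left(C + m\right) + \frac{\sqrt{33} + 68}{2 C}\right)} = \frac{2}{-7 + \left(\left(C + m\right) + \left(68 + \sqrt{33}\right) \frac{1}{2 C}\right)} = \frac{2}{-7 + \left(\left(C + m\right) + \frac{68 + \sqrt{33}}{2 C}\right)} = \frac{2}{-7 + \left(C + m + \frac{68 + \sqrt{33}}{2 C}\right)} = \frac{2}{-7 + C + m + \frac{68 + \sqrt{33}}{2 C}}$)
$\frac{j{\left(-159,61 \right)}}{\left(d + 5370\right) \left(38698 + 22880\right)} = \frac{4 \left(-159\right) \frac{1}{68 + \sqrt{33} - -2226 + 2 \left(-159\right)^{2} + 2 \left(-159\right) 61}}{\left(-8746 + 5370\right) \left(38698 + 22880\right)} = \frac{4 \left(-159\right) \frac{1}{68 + \sqrt{33} + 2226 + 2 \cdot 25281 - 19398}}{\left(-3376\right) 61578} = \frac{4 \left(-159\right) \frac{1}{68 + \sqrt{33} + 2226 + 50562 - 19398}}{-207887328} = 4 \left(-159\right) \frac{1}{33458 + \sqrt{33}} \left(- \frac{1}{207887328}\right) = - \frac{636}{33458 + \sqrt{33}} \left(- \frac{1}{207887328}\right) = \frac{53}{17323944 \left(33458 + \sqrt{33}\right)}$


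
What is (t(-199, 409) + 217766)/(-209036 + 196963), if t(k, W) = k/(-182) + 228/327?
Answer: -4320077431/239504174 ≈ -18.038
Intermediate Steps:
t(k, W) = 76/109 - k/182 (t(k, W) = k*(-1/182) + 228*(1/327) = -k/182 + 76/109 = 76/109 - k/182)
(t(-199, 409) + 217766)/(-209036 + 196963) = ((76/109 - 1/182*(-199)) + 217766)/(-209036 + 196963) = ((76/109 + 199/182) + 217766)/(-12073) = (35523/19838 + 217766)*(-1/12073) = (4320077431/19838)*(-1/12073) = -4320077431/239504174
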